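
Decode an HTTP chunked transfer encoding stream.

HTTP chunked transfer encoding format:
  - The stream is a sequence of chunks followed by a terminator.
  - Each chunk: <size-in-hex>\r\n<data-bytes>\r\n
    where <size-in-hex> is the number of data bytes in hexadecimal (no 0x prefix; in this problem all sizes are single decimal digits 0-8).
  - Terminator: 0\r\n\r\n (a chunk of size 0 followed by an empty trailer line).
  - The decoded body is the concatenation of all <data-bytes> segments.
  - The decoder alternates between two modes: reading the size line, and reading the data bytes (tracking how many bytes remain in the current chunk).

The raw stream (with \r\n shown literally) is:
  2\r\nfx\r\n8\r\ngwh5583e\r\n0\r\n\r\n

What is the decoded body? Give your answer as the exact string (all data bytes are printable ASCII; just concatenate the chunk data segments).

Answer: fxgwh5583e

Derivation:
Chunk 1: stream[0..1]='2' size=0x2=2, data at stream[3..5]='fx' -> body[0..2], body so far='fx'
Chunk 2: stream[7..8]='8' size=0x8=8, data at stream[10..18]='gwh5583e' -> body[2..10], body so far='fxgwh5583e'
Chunk 3: stream[20..21]='0' size=0 (terminator). Final body='fxgwh5583e' (10 bytes)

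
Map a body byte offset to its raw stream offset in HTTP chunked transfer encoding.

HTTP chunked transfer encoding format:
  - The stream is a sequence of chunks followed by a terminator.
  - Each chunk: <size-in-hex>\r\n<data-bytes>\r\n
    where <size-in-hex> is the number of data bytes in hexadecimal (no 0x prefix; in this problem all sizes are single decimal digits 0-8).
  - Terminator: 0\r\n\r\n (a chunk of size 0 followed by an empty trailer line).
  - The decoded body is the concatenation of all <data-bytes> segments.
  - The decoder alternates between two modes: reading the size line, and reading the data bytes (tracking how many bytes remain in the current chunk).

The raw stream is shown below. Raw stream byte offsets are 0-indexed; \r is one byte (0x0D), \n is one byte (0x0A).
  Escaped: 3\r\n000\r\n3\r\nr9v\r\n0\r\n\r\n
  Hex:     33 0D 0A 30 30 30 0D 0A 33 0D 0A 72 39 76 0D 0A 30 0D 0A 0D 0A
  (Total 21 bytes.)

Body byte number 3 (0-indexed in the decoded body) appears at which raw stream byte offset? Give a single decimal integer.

Chunk 1: stream[0..1]='3' size=0x3=3, data at stream[3..6]='000' -> body[0..3], body so far='000'
Chunk 2: stream[8..9]='3' size=0x3=3, data at stream[11..14]='r9v' -> body[3..6], body so far='000r9v'
Chunk 3: stream[16..17]='0' size=0 (terminator). Final body='000r9v' (6 bytes)
Body byte 3 at stream offset 11

Answer: 11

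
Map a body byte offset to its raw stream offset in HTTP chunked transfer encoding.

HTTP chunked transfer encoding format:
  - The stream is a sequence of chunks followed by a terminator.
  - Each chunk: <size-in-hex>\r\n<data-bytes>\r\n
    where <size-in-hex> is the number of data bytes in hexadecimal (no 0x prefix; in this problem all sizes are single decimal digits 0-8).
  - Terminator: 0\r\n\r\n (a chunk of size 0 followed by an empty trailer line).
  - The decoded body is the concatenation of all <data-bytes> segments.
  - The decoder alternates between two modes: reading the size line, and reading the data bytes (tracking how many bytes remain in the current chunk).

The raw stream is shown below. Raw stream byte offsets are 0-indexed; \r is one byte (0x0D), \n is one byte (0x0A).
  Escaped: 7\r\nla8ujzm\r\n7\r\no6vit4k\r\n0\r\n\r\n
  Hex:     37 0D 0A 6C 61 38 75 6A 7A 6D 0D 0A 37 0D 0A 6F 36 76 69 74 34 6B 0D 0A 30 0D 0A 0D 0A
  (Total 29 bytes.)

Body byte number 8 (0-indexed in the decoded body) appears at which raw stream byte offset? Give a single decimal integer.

Answer: 16

Derivation:
Chunk 1: stream[0..1]='7' size=0x7=7, data at stream[3..10]='la8ujzm' -> body[0..7], body so far='la8ujzm'
Chunk 2: stream[12..13]='7' size=0x7=7, data at stream[15..22]='o6vit4k' -> body[7..14], body so far='la8ujzmo6vit4k'
Chunk 3: stream[24..25]='0' size=0 (terminator). Final body='la8ujzmo6vit4k' (14 bytes)
Body byte 8 at stream offset 16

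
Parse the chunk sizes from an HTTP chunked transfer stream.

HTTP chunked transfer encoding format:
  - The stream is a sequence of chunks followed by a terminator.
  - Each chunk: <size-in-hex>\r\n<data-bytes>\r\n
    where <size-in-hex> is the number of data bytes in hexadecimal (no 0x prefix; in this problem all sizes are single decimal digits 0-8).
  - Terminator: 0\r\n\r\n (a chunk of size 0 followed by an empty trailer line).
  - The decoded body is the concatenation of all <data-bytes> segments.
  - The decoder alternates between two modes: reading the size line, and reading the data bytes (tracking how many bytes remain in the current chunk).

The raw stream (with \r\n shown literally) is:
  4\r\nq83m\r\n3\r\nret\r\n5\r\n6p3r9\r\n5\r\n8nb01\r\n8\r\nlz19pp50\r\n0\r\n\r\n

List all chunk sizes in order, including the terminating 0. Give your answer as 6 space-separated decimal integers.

Chunk 1: stream[0..1]='4' size=0x4=4, data at stream[3..7]='q83m' -> body[0..4], body so far='q83m'
Chunk 2: stream[9..10]='3' size=0x3=3, data at stream[12..15]='ret' -> body[4..7], body so far='q83mret'
Chunk 3: stream[17..18]='5' size=0x5=5, data at stream[20..25]='6p3r9' -> body[7..12], body so far='q83mret6p3r9'
Chunk 4: stream[27..28]='5' size=0x5=5, data at stream[30..35]='8nb01' -> body[12..17], body so far='q83mret6p3r98nb01'
Chunk 5: stream[37..38]='8' size=0x8=8, data at stream[40..48]='lz19pp50' -> body[17..25], body so far='q83mret6p3r98nb01lz19pp50'
Chunk 6: stream[50..51]='0' size=0 (terminator). Final body='q83mret6p3r98nb01lz19pp50' (25 bytes)

Answer: 4 3 5 5 8 0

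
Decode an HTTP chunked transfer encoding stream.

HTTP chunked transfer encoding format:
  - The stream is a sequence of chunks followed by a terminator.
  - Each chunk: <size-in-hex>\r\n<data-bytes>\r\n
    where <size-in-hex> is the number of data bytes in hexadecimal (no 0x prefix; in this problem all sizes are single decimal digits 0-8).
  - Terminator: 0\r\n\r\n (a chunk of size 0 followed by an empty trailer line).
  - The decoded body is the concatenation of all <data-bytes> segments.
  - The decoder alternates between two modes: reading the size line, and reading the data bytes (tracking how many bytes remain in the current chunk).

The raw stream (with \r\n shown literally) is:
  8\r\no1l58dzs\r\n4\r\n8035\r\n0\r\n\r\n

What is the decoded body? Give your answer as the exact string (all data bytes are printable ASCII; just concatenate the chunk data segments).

Answer: o1l58dzs8035

Derivation:
Chunk 1: stream[0..1]='8' size=0x8=8, data at stream[3..11]='o1l58dzs' -> body[0..8], body so far='o1l58dzs'
Chunk 2: stream[13..14]='4' size=0x4=4, data at stream[16..20]='8035' -> body[8..12], body so far='o1l58dzs8035'
Chunk 3: stream[22..23]='0' size=0 (terminator). Final body='o1l58dzs8035' (12 bytes)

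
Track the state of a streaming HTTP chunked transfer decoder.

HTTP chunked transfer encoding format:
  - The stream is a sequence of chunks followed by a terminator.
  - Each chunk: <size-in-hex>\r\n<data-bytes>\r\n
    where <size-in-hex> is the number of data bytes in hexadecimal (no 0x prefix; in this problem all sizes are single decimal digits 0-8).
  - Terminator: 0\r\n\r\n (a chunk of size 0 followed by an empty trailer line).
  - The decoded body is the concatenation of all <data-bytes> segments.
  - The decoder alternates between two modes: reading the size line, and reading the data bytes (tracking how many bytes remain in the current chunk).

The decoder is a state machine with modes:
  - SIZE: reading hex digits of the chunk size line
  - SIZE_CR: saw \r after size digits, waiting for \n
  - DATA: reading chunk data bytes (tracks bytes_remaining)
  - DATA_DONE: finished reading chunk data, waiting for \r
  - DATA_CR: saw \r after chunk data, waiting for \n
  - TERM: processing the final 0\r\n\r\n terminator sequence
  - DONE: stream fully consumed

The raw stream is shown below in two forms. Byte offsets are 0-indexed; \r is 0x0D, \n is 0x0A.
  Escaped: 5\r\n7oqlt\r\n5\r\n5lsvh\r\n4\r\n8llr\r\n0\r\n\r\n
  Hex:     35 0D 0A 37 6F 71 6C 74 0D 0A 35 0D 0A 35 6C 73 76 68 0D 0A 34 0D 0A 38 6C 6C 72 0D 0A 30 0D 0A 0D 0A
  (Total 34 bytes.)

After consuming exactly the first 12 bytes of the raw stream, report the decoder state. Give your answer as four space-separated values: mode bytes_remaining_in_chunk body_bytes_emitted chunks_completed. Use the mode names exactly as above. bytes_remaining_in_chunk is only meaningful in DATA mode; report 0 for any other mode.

Byte 0 = '5': mode=SIZE remaining=0 emitted=0 chunks_done=0
Byte 1 = 0x0D: mode=SIZE_CR remaining=0 emitted=0 chunks_done=0
Byte 2 = 0x0A: mode=DATA remaining=5 emitted=0 chunks_done=0
Byte 3 = '7': mode=DATA remaining=4 emitted=1 chunks_done=0
Byte 4 = 'o': mode=DATA remaining=3 emitted=2 chunks_done=0
Byte 5 = 'q': mode=DATA remaining=2 emitted=3 chunks_done=0
Byte 6 = 'l': mode=DATA remaining=1 emitted=4 chunks_done=0
Byte 7 = 't': mode=DATA_DONE remaining=0 emitted=5 chunks_done=0
Byte 8 = 0x0D: mode=DATA_CR remaining=0 emitted=5 chunks_done=0
Byte 9 = 0x0A: mode=SIZE remaining=0 emitted=5 chunks_done=1
Byte 10 = '5': mode=SIZE remaining=0 emitted=5 chunks_done=1
Byte 11 = 0x0D: mode=SIZE_CR remaining=0 emitted=5 chunks_done=1

Answer: SIZE_CR 0 5 1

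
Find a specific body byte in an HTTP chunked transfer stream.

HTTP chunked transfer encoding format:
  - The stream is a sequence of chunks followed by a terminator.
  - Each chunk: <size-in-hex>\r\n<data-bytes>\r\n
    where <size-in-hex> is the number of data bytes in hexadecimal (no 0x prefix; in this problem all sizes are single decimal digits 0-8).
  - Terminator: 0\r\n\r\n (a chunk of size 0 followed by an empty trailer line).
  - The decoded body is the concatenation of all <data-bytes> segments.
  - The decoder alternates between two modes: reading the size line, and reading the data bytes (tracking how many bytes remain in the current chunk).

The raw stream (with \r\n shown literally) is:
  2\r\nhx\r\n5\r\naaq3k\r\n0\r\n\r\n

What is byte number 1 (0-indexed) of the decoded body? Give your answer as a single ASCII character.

Answer: x

Derivation:
Chunk 1: stream[0..1]='2' size=0x2=2, data at stream[3..5]='hx' -> body[0..2], body so far='hx'
Chunk 2: stream[7..8]='5' size=0x5=5, data at stream[10..15]='aaq3k' -> body[2..7], body so far='hxaaq3k'
Chunk 3: stream[17..18]='0' size=0 (terminator). Final body='hxaaq3k' (7 bytes)
Body byte 1 = 'x'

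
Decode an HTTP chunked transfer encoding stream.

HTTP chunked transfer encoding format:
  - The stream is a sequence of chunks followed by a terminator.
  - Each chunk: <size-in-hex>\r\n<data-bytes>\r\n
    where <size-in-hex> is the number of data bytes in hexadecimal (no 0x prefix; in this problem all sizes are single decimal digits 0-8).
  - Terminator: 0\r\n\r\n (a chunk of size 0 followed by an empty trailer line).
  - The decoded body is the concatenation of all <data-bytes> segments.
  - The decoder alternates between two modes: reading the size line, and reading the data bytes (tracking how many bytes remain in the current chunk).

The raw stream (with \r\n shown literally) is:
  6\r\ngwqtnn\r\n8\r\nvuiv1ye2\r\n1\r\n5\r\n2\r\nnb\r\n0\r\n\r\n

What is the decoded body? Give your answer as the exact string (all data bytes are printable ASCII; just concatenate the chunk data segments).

Chunk 1: stream[0..1]='6' size=0x6=6, data at stream[3..9]='gwqtnn' -> body[0..6], body so far='gwqtnn'
Chunk 2: stream[11..12]='8' size=0x8=8, data at stream[14..22]='vuiv1ye2' -> body[6..14], body so far='gwqtnnvuiv1ye2'
Chunk 3: stream[24..25]='1' size=0x1=1, data at stream[27..28]='5' -> body[14..15], body so far='gwqtnnvuiv1ye25'
Chunk 4: stream[30..31]='2' size=0x2=2, data at stream[33..35]='nb' -> body[15..17], body so far='gwqtnnvuiv1ye25nb'
Chunk 5: stream[37..38]='0' size=0 (terminator). Final body='gwqtnnvuiv1ye25nb' (17 bytes)

Answer: gwqtnnvuiv1ye25nb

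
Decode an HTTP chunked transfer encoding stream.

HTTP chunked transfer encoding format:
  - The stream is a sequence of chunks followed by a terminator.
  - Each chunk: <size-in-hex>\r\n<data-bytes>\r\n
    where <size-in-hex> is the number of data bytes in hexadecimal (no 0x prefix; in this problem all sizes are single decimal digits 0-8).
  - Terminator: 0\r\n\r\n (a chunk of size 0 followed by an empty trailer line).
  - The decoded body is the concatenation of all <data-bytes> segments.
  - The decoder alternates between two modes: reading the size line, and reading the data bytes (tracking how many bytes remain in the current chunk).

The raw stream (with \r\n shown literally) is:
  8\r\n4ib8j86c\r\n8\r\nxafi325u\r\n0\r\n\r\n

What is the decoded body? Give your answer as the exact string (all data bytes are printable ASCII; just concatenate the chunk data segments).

Chunk 1: stream[0..1]='8' size=0x8=8, data at stream[3..11]='4ib8j86c' -> body[0..8], body so far='4ib8j86c'
Chunk 2: stream[13..14]='8' size=0x8=8, data at stream[16..24]='xafi325u' -> body[8..16], body so far='4ib8j86cxafi325u'
Chunk 3: stream[26..27]='0' size=0 (terminator). Final body='4ib8j86cxafi325u' (16 bytes)

Answer: 4ib8j86cxafi325u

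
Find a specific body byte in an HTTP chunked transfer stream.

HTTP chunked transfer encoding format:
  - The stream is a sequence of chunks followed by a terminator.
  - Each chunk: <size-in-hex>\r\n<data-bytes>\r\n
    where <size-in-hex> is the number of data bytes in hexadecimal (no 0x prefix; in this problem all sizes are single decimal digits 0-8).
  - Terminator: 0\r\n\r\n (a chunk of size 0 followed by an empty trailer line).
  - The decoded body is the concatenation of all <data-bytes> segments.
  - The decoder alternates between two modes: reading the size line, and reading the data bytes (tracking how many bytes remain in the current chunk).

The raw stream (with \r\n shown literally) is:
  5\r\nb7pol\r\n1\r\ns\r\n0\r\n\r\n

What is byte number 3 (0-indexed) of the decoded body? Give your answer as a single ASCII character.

Chunk 1: stream[0..1]='5' size=0x5=5, data at stream[3..8]='b7pol' -> body[0..5], body so far='b7pol'
Chunk 2: stream[10..11]='1' size=0x1=1, data at stream[13..14]='s' -> body[5..6], body so far='b7pols'
Chunk 3: stream[16..17]='0' size=0 (terminator). Final body='b7pols' (6 bytes)
Body byte 3 = 'o'

Answer: o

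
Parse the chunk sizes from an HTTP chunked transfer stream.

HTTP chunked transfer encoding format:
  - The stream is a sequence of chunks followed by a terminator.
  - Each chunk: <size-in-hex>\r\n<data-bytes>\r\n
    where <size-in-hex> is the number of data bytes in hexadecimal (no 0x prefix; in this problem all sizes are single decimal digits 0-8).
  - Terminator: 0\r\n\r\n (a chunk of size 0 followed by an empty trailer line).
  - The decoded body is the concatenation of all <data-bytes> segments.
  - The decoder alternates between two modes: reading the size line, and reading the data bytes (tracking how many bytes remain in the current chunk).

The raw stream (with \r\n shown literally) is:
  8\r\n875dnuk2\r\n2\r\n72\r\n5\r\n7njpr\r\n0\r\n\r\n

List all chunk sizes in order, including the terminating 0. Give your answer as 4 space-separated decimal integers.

Answer: 8 2 5 0

Derivation:
Chunk 1: stream[0..1]='8' size=0x8=8, data at stream[3..11]='875dnuk2' -> body[0..8], body so far='875dnuk2'
Chunk 2: stream[13..14]='2' size=0x2=2, data at stream[16..18]='72' -> body[8..10], body so far='875dnuk272'
Chunk 3: stream[20..21]='5' size=0x5=5, data at stream[23..28]='7njpr' -> body[10..15], body so far='875dnuk2727njpr'
Chunk 4: stream[30..31]='0' size=0 (terminator). Final body='875dnuk2727njpr' (15 bytes)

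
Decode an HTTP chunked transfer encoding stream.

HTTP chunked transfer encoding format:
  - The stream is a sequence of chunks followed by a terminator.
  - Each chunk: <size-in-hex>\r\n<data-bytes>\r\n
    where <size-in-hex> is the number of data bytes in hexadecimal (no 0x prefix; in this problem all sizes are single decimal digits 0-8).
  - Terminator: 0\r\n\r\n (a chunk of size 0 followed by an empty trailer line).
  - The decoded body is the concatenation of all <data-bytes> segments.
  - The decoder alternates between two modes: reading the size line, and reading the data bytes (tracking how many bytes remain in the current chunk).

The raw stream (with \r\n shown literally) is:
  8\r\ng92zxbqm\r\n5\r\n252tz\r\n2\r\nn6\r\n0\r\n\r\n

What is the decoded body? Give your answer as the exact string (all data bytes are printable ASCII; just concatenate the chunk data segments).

Chunk 1: stream[0..1]='8' size=0x8=8, data at stream[3..11]='g92zxbqm' -> body[0..8], body so far='g92zxbqm'
Chunk 2: stream[13..14]='5' size=0x5=5, data at stream[16..21]='252tz' -> body[8..13], body so far='g92zxbqm252tz'
Chunk 3: stream[23..24]='2' size=0x2=2, data at stream[26..28]='n6' -> body[13..15], body so far='g92zxbqm252tzn6'
Chunk 4: stream[30..31]='0' size=0 (terminator). Final body='g92zxbqm252tzn6' (15 bytes)

Answer: g92zxbqm252tzn6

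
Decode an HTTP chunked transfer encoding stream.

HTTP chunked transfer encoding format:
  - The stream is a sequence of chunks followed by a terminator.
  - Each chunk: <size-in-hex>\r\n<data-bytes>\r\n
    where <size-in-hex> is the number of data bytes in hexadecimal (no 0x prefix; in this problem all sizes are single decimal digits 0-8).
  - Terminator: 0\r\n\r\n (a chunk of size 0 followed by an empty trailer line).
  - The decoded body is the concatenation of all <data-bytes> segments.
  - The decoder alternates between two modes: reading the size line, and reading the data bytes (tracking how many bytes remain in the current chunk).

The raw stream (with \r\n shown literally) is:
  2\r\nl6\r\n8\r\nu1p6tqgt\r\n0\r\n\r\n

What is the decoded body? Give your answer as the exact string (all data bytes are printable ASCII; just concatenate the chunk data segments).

Answer: l6u1p6tqgt

Derivation:
Chunk 1: stream[0..1]='2' size=0x2=2, data at stream[3..5]='l6' -> body[0..2], body so far='l6'
Chunk 2: stream[7..8]='8' size=0x8=8, data at stream[10..18]='u1p6tqgt' -> body[2..10], body so far='l6u1p6tqgt'
Chunk 3: stream[20..21]='0' size=0 (terminator). Final body='l6u1p6tqgt' (10 bytes)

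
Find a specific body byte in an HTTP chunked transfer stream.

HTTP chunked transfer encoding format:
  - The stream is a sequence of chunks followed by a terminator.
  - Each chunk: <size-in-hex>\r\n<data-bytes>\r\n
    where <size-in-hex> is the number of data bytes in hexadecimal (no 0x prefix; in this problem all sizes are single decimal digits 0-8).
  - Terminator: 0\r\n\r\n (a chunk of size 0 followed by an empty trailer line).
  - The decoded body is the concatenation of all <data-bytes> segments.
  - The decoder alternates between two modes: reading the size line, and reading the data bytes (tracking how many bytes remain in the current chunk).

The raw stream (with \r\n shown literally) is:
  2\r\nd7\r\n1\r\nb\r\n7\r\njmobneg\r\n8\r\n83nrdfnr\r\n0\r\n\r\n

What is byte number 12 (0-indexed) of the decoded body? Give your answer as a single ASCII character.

Answer: n

Derivation:
Chunk 1: stream[0..1]='2' size=0x2=2, data at stream[3..5]='d7' -> body[0..2], body so far='d7'
Chunk 2: stream[7..8]='1' size=0x1=1, data at stream[10..11]='b' -> body[2..3], body so far='d7b'
Chunk 3: stream[13..14]='7' size=0x7=7, data at stream[16..23]='jmobneg' -> body[3..10], body so far='d7bjmobneg'
Chunk 4: stream[25..26]='8' size=0x8=8, data at stream[28..36]='83nrdfnr' -> body[10..18], body so far='d7bjmobneg83nrdfnr'
Chunk 5: stream[38..39]='0' size=0 (terminator). Final body='d7bjmobneg83nrdfnr' (18 bytes)
Body byte 12 = 'n'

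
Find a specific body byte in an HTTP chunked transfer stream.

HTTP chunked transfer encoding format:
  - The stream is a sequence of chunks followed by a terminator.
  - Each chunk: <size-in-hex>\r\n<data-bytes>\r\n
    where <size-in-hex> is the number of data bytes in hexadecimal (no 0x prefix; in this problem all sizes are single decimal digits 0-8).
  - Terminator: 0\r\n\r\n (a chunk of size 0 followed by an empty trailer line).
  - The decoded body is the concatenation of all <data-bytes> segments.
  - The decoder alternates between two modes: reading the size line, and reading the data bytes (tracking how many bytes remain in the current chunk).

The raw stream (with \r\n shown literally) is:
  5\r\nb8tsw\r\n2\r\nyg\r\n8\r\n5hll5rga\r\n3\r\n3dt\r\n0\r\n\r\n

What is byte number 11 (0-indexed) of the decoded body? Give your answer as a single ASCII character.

Chunk 1: stream[0..1]='5' size=0x5=5, data at stream[3..8]='b8tsw' -> body[0..5], body so far='b8tsw'
Chunk 2: stream[10..11]='2' size=0x2=2, data at stream[13..15]='yg' -> body[5..7], body so far='b8tswyg'
Chunk 3: stream[17..18]='8' size=0x8=8, data at stream[20..28]='5hll5rga' -> body[7..15], body so far='b8tswyg5hll5rga'
Chunk 4: stream[30..31]='3' size=0x3=3, data at stream[33..36]='3dt' -> body[15..18], body so far='b8tswyg5hll5rga3dt'
Chunk 5: stream[38..39]='0' size=0 (terminator). Final body='b8tswyg5hll5rga3dt' (18 bytes)
Body byte 11 = '5'

Answer: 5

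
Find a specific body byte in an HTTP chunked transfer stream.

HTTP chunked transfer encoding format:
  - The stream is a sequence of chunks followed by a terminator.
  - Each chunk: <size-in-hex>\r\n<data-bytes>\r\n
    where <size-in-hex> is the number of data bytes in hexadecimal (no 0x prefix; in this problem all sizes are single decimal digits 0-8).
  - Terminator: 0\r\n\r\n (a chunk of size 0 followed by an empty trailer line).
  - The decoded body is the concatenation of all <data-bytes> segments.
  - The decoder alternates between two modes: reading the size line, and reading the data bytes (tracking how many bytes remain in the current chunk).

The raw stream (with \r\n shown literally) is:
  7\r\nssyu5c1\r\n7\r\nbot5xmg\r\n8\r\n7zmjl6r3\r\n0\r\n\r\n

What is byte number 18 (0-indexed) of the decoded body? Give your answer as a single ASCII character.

Chunk 1: stream[0..1]='7' size=0x7=7, data at stream[3..10]='ssyu5c1' -> body[0..7], body so far='ssyu5c1'
Chunk 2: stream[12..13]='7' size=0x7=7, data at stream[15..22]='bot5xmg' -> body[7..14], body so far='ssyu5c1bot5xmg'
Chunk 3: stream[24..25]='8' size=0x8=8, data at stream[27..35]='7zmjl6r3' -> body[14..22], body so far='ssyu5c1bot5xmg7zmjl6r3'
Chunk 4: stream[37..38]='0' size=0 (terminator). Final body='ssyu5c1bot5xmg7zmjl6r3' (22 bytes)
Body byte 18 = 'l'

Answer: l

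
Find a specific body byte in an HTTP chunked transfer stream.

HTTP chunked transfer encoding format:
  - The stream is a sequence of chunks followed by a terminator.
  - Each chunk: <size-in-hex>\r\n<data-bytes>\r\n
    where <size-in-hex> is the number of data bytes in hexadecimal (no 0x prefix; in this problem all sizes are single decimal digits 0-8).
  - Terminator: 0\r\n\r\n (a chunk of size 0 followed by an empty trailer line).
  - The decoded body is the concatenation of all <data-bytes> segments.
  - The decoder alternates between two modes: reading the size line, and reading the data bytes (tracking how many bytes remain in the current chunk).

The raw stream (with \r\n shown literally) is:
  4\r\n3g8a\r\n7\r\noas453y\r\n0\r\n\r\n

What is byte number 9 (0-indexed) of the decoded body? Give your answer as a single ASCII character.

Chunk 1: stream[0..1]='4' size=0x4=4, data at stream[3..7]='3g8a' -> body[0..4], body so far='3g8a'
Chunk 2: stream[9..10]='7' size=0x7=7, data at stream[12..19]='oas453y' -> body[4..11], body so far='3g8aoas453y'
Chunk 3: stream[21..22]='0' size=0 (terminator). Final body='3g8aoas453y' (11 bytes)
Body byte 9 = '3'

Answer: 3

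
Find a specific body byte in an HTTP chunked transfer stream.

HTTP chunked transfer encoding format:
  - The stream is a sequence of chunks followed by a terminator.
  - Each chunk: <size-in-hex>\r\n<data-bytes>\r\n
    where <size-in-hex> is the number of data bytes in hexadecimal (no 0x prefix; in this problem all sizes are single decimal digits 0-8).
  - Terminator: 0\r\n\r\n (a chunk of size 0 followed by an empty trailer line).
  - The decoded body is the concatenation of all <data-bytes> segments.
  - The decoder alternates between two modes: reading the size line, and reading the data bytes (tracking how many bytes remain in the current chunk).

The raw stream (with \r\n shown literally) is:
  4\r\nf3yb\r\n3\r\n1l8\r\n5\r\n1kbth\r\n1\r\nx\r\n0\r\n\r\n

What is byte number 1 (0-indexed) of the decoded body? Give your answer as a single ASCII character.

Answer: 3

Derivation:
Chunk 1: stream[0..1]='4' size=0x4=4, data at stream[3..7]='f3yb' -> body[0..4], body so far='f3yb'
Chunk 2: stream[9..10]='3' size=0x3=3, data at stream[12..15]='1l8' -> body[4..7], body so far='f3yb1l8'
Chunk 3: stream[17..18]='5' size=0x5=5, data at stream[20..25]='1kbth' -> body[7..12], body so far='f3yb1l81kbth'
Chunk 4: stream[27..28]='1' size=0x1=1, data at stream[30..31]='x' -> body[12..13], body so far='f3yb1l81kbthx'
Chunk 5: stream[33..34]='0' size=0 (terminator). Final body='f3yb1l81kbthx' (13 bytes)
Body byte 1 = '3'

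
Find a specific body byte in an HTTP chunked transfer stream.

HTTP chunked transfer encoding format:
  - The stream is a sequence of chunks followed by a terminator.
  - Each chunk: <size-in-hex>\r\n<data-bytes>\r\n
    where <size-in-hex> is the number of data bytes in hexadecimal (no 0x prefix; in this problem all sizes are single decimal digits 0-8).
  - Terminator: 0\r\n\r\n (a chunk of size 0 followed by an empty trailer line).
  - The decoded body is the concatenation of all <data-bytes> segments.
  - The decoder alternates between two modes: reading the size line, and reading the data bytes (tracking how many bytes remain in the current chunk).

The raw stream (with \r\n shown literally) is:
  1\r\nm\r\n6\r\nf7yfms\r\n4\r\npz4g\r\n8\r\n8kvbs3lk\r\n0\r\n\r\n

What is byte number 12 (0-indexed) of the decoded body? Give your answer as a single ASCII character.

Chunk 1: stream[0..1]='1' size=0x1=1, data at stream[3..4]='m' -> body[0..1], body so far='m'
Chunk 2: stream[6..7]='6' size=0x6=6, data at stream[9..15]='f7yfms' -> body[1..7], body so far='mf7yfms'
Chunk 3: stream[17..18]='4' size=0x4=4, data at stream[20..24]='pz4g' -> body[7..11], body so far='mf7yfmspz4g'
Chunk 4: stream[26..27]='8' size=0x8=8, data at stream[29..37]='8kvbs3lk' -> body[11..19], body so far='mf7yfmspz4g8kvbs3lk'
Chunk 5: stream[39..40]='0' size=0 (terminator). Final body='mf7yfmspz4g8kvbs3lk' (19 bytes)
Body byte 12 = 'k'

Answer: k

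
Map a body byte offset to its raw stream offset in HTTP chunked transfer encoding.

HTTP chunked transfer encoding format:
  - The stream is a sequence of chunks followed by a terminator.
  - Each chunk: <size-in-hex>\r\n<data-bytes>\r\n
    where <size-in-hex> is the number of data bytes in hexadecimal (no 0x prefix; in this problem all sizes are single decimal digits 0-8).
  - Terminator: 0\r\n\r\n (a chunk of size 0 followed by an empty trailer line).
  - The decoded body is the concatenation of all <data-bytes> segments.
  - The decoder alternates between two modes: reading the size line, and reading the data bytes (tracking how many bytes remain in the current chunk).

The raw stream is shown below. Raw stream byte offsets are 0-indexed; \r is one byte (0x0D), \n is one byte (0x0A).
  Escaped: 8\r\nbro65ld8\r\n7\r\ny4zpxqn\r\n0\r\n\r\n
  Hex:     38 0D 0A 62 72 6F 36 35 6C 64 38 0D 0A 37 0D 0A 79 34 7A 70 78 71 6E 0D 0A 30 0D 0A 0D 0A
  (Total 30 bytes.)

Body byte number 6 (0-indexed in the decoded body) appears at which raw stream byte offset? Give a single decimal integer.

Answer: 9

Derivation:
Chunk 1: stream[0..1]='8' size=0x8=8, data at stream[3..11]='bro65ld8' -> body[0..8], body so far='bro65ld8'
Chunk 2: stream[13..14]='7' size=0x7=7, data at stream[16..23]='y4zpxqn' -> body[8..15], body so far='bro65ld8y4zpxqn'
Chunk 3: stream[25..26]='0' size=0 (terminator). Final body='bro65ld8y4zpxqn' (15 bytes)
Body byte 6 at stream offset 9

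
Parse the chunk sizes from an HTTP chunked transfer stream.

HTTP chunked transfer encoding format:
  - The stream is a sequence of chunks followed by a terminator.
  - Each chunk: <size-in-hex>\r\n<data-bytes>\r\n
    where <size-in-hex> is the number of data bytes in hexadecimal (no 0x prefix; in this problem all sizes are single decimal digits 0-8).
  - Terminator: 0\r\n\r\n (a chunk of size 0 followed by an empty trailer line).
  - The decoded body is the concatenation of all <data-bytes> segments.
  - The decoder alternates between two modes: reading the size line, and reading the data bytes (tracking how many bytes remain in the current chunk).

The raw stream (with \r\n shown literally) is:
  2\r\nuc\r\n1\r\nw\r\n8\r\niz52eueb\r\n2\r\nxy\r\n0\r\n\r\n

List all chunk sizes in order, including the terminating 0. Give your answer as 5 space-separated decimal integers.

Answer: 2 1 8 2 0

Derivation:
Chunk 1: stream[0..1]='2' size=0x2=2, data at stream[3..5]='uc' -> body[0..2], body so far='uc'
Chunk 2: stream[7..8]='1' size=0x1=1, data at stream[10..11]='w' -> body[2..3], body so far='ucw'
Chunk 3: stream[13..14]='8' size=0x8=8, data at stream[16..24]='iz52eueb' -> body[3..11], body so far='ucwiz52eueb'
Chunk 4: stream[26..27]='2' size=0x2=2, data at stream[29..31]='xy' -> body[11..13], body so far='ucwiz52euebxy'
Chunk 5: stream[33..34]='0' size=0 (terminator). Final body='ucwiz52euebxy' (13 bytes)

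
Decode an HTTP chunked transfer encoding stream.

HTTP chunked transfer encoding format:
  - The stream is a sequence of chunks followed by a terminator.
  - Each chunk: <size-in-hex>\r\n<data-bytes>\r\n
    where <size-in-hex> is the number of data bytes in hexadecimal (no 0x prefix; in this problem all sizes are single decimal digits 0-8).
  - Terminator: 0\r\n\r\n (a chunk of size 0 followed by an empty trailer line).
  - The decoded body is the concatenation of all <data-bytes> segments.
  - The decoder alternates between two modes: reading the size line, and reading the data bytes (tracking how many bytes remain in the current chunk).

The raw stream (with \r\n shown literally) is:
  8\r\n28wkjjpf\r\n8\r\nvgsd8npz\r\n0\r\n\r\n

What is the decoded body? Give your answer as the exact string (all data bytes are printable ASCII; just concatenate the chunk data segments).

Answer: 28wkjjpfvgsd8npz

Derivation:
Chunk 1: stream[0..1]='8' size=0x8=8, data at stream[3..11]='28wkjjpf' -> body[0..8], body so far='28wkjjpf'
Chunk 2: stream[13..14]='8' size=0x8=8, data at stream[16..24]='vgsd8npz' -> body[8..16], body so far='28wkjjpfvgsd8npz'
Chunk 3: stream[26..27]='0' size=0 (terminator). Final body='28wkjjpfvgsd8npz' (16 bytes)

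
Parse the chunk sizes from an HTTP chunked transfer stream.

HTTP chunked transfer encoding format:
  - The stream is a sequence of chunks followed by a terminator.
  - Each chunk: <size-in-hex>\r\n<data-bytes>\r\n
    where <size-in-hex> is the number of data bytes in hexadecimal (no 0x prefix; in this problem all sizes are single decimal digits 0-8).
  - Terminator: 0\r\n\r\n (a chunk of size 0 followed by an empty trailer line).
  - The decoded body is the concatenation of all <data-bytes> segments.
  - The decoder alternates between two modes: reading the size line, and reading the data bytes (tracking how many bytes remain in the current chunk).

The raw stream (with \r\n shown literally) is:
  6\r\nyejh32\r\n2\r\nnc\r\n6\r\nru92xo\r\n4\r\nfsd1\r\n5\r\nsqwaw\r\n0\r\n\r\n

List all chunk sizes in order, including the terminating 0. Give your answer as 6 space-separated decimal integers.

Answer: 6 2 6 4 5 0

Derivation:
Chunk 1: stream[0..1]='6' size=0x6=6, data at stream[3..9]='yejh32' -> body[0..6], body so far='yejh32'
Chunk 2: stream[11..12]='2' size=0x2=2, data at stream[14..16]='nc' -> body[6..8], body so far='yejh32nc'
Chunk 3: stream[18..19]='6' size=0x6=6, data at stream[21..27]='ru92xo' -> body[8..14], body so far='yejh32ncru92xo'
Chunk 4: stream[29..30]='4' size=0x4=4, data at stream[32..36]='fsd1' -> body[14..18], body so far='yejh32ncru92xofsd1'
Chunk 5: stream[38..39]='5' size=0x5=5, data at stream[41..46]='sqwaw' -> body[18..23], body so far='yejh32ncru92xofsd1sqwaw'
Chunk 6: stream[48..49]='0' size=0 (terminator). Final body='yejh32ncru92xofsd1sqwaw' (23 bytes)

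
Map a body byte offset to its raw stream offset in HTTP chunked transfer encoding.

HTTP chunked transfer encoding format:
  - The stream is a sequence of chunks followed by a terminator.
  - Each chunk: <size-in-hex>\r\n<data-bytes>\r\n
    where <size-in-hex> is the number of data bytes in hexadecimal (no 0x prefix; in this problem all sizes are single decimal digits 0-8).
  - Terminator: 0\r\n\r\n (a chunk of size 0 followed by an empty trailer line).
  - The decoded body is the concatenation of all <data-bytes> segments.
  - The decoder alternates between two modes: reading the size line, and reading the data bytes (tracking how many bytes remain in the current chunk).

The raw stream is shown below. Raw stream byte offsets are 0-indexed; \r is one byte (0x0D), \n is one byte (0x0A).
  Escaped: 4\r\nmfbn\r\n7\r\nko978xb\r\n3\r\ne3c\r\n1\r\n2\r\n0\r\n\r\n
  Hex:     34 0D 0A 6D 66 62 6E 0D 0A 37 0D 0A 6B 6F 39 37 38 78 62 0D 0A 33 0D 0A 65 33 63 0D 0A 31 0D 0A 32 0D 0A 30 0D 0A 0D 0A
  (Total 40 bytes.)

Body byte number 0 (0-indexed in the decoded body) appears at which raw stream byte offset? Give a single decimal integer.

Answer: 3

Derivation:
Chunk 1: stream[0..1]='4' size=0x4=4, data at stream[3..7]='mfbn' -> body[0..4], body so far='mfbn'
Chunk 2: stream[9..10]='7' size=0x7=7, data at stream[12..19]='ko978xb' -> body[4..11], body so far='mfbnko978xb'
Chunk 3: stream[21..22]='3' size=0x3=3, data at stream[24..27]='e3c' -> body[11..14], body so far='mfbnko978xbe3c'
Chunk 4: stream[29..30]='1' size=0x1=1, data at stream[32..33]='2' -> body[14..15], body so far='mfbnko978xbe3c2'
Chunk 5: stream[35..36]='0' size=0 (terminator). Final body='mfbnko978xbe3c2' (15 bytes)
Body byte 0 at stream offset 3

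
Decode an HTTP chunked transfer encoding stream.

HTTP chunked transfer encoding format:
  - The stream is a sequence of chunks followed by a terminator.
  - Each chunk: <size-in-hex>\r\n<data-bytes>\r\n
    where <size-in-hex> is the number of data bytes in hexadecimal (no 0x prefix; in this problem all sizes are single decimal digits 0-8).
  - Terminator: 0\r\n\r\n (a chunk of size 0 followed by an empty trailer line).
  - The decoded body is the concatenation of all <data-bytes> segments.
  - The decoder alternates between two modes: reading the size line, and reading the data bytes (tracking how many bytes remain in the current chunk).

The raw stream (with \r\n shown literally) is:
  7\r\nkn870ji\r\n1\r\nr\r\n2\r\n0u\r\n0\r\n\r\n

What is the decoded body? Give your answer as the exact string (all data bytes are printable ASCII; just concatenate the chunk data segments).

Chunk 1: stream[0..1]='7' size=0x7=7, data at stream[3..10]='kn870ji' -> body[0..7], body so far='kn870ji'
Chunk 2: stream[12..13]='1' size=0x1=1, data at stream[15..16]='r' -> body[7..8], body so far='kn870jir'
Chunk 3: stream[18..19]='2' size=0x2=2, data at stream[21..23]='0u' -> body[8..10], body so far='kn870jir0u'
Chunk 4: stream[25..26]='0' size=0 (terminator). Final body='kn870jir0u' (10 bytes)

Answer: kn870jir0u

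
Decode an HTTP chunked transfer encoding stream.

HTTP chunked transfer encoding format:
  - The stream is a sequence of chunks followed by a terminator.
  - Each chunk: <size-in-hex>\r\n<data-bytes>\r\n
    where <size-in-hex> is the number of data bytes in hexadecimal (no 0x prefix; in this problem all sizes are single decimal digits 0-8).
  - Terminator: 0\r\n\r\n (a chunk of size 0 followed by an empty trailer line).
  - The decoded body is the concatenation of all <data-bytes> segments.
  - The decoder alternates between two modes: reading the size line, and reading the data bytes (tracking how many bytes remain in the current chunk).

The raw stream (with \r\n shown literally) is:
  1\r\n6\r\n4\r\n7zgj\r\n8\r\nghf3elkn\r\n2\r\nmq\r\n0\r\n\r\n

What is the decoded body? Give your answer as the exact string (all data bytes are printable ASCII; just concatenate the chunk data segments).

Chunk 1: stream[0..1]='1' size=0x1=1, data at stream[3..4]='6' -> body[0..1], body so far='6'
Chunk 2: stream[6..7]='4' size=0x4=4, data at stream[9..13]='7zgj' -> body[1..5], body so far='67zgj'
Chunk 3: stream[15..16]='8' size=0x8=8, data at stream[18..26]='ghf3elkn' -> body[5..13], body so far='67zgjghf3elkn'
Chunk 4: stream[28..29]='2' size=0x2=2, data at stream[31..33]='mq' -> body[13..15], body so far='67zgjghf3elknmq'
Chunk 5: stream[35..36]='0' size=0 (terminator). Final body='67zgjghf3elknmq' (15 bytes)

Answer: 67zgjghf3elknmq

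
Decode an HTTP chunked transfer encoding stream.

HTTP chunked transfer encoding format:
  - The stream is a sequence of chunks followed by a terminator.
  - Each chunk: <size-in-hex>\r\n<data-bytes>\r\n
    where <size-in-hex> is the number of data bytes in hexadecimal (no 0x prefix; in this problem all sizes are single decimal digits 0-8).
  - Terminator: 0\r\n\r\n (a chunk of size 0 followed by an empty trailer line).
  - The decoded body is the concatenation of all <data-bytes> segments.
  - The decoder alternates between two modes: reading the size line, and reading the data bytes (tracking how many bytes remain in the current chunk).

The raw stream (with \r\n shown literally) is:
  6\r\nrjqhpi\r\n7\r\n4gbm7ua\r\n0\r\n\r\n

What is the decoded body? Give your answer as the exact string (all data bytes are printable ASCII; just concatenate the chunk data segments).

Chunk 1: stream[0..1]='6' size=0x6=6, data at stream[3..9]='rjqhpi' -> body[0..6], body so far='rjqhpi'
Chunk 2: stream[11..12]='7' size=0x7=7, data at stream[14..21]='4gbm7ua' -> body[6..13], body so far='rjqhpi4gbm7ua'
Chunk 3: stream[23..24]='0' size=0 (terminator). Final body='rjqhpi4gbm7ua' (13 bytes)

Answer: rjqhpi4gbm7ua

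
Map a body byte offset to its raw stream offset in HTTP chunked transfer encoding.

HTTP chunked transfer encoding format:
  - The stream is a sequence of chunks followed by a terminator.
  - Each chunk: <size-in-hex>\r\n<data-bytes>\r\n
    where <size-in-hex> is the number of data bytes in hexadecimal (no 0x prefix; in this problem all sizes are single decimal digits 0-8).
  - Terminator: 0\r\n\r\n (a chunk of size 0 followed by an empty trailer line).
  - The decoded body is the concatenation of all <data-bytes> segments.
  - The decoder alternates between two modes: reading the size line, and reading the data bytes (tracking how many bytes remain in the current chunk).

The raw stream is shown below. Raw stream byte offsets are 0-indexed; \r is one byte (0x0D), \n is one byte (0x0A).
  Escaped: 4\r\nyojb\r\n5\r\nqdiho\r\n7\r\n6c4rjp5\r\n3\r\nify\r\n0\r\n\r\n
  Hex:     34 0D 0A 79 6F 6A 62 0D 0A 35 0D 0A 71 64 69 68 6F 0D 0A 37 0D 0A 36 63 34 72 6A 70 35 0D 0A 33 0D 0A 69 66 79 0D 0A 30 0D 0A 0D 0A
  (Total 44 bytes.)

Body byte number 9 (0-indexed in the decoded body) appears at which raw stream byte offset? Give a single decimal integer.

Answer: 22

Derivation:
Chunk 1: stream[0..1]='4' size=0x4=4, data at stream[3..7]='yojb' -> body[0..4], body so far='yojb'
Chunk 2: stream[9..10]='5' size=0x5=5, data at stream[12..17]='qdiho' -> body[4..9], body so far='yojbqdiho'
Chunk 3: stream[19..20]='7' size=0x7=7, data at stream[22..29]='6c4rjp5' -> body[9..16], body so far='yojbqdiho6c4rjp5'
Chunk 4: stream[31..32]='3' size=0x3=3, data at stream[34..37]='ify' -> body[16..19], body so far='yojbqdiho6c4rjp5ify'
Chunk 5: stream[39..40]='0' size=0 (terminator). Final body='yojbqdiho6c4rjp5ify' (19 bytes)
Body byte 9 at stream offset 22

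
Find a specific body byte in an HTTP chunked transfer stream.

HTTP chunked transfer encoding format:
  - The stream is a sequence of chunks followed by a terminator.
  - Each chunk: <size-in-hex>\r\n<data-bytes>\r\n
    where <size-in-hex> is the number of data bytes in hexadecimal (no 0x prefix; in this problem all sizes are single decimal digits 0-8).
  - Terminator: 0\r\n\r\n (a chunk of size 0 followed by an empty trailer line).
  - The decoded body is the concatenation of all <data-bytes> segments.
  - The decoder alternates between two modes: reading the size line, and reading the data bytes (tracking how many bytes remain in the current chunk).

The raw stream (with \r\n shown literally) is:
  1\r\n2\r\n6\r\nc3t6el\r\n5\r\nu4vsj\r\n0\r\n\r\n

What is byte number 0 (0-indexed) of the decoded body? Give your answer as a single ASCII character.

Answer: 2

Derivation:
Chunk 1: stream[0..1]='1' size=0x1=1, data at stream[3..4]='2' -> body[0..1], body so far='2'
Chunk 2: stream[6..7]='6' size=0x6=6, data at stream[9..15]='c3t6el' -> body[1..7], body so far='2c3t6el'
Chunk 3: stream[17..18]='5' size=0x5=5, data at stream[20..25]='u4vsj' -> body[7..12], body so far='2c3t6elu4vsj'
Chunk 4: stream[27..28]='0' size=0 (terminator). Final body='2c3t6elu4vsj' (12 bytes)
Body byte 0 = '2'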